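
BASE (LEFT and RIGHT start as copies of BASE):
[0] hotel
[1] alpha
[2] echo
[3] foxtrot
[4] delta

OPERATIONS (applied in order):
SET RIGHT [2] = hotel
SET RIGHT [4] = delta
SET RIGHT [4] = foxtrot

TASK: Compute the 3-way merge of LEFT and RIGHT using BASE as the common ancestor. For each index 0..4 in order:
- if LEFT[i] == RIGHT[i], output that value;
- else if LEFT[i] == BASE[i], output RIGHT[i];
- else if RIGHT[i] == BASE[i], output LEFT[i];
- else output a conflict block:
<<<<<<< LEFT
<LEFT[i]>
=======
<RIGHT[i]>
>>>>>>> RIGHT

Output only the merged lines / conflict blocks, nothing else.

Final LEFT:  [hotel, alpha, echo, foxtrot, delta]
Final RIGHT: [hotel, alpha, hotel, foxtrot, foxtrot]
i=0: L=hotel R=hotel -> agree -> hotel
i=1: L=alpha R=alpha -> agree -> alpha
i=2: L=echo=BASE, R=hotel -> take RIGHT -> hotel
i=3: L=foxtrot R=foxtrot -> agree -> foxtrot
i=4: L=delta=BASE, R=foxtrot -> take RIGHT -> foxtrot

Answer: hotel
alpha
hotel
foxtrot
foxtrot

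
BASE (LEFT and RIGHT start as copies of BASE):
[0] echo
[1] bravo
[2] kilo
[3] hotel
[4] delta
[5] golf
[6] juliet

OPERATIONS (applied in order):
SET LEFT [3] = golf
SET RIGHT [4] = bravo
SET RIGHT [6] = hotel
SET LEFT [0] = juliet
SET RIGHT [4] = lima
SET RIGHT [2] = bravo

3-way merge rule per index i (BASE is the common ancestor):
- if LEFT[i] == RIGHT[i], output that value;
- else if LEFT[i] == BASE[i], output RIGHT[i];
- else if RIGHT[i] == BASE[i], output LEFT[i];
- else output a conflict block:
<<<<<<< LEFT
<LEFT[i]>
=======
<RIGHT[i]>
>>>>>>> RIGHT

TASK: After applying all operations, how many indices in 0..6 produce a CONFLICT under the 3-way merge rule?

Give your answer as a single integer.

Final LEFT:  [juliet, bravo, kilo, golf, delta, golf, juliet]
Final RIGHT: [echo, bravo, bravo, hotel, lima, golf, hotel]
i=0: L=juliet, R=echo=BASE -> take LEFT -> juliet
i=1: L=bravo R=bravo -> agree -> bravo
i=2: L=kilo=BASE, R=bravo -> take RIGHT -> bravo
i=3: L=golf, R=hotel=BASE -> take LEFT -> golf
i=4: L=delta=BASE, R=lima -> take RIGHT -> lima
i=5: L=golf R=golf -> agree -> golf
i=6: L=juliet=BASE, R=hotel -> take RIGHT -> hotel
Conflict count: 0

Answer: 0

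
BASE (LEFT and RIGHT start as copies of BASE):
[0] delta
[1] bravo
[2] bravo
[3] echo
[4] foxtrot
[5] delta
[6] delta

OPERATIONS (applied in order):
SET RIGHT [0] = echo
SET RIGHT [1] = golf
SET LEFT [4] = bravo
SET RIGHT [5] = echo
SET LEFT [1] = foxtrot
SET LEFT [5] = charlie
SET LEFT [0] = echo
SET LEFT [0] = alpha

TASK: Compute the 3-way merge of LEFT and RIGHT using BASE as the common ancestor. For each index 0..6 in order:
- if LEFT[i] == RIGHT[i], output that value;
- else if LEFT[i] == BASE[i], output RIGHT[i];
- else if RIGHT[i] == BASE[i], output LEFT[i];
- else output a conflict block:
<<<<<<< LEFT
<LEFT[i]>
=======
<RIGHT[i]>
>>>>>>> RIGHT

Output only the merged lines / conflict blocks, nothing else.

Answer: <<<<<<< LEFT
alpha
=======
echo
>>>>>>> RIGHT
<<<<<<< LEFT
foxtrot
=======
golf
>>>>>>> RIGHT
bravo
echo
bravo
<<<<<<< LEFT
charlie
=======
echo
>>>>>>> RIGHT
delta

Derivation:
Final LEFT:  [alpha, foxtrot, bravo, echo, bravo, charlie, delta]
Final RIGHT: [echo, golf, bravo, echo, foxtrot, echo, delta]
i=0: BASE=delta L=alpha R=echo all differ -> CONFLICT
i=1: BASE=bravo L=foxtrot R=golf all differ -> CONFLICT
i=2: L=bravo R=bravo -> agree -> bravo
i=3: L=echo R=echo -> agree -> echo
i=4: L=bravo, R=foxtrot=BASE -> take LEFT -> bravo
i=5: BASE=delta L=charlie R=echo all differ -> CONFLICT
i=6: L=delta R=delta -> agree -> delta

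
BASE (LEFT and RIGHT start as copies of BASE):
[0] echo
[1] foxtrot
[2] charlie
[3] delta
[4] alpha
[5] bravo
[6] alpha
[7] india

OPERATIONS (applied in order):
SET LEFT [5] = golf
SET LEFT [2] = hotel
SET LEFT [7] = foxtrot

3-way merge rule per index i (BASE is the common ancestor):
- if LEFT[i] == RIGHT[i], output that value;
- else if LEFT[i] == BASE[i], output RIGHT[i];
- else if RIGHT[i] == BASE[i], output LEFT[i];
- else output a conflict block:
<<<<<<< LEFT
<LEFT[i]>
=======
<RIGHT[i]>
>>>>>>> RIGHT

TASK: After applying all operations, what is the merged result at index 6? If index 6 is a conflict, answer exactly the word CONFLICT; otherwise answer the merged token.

Answer: alpha

Derivation:
Final LEFT:  [echo, foxtrot, hotel, delta, alpha, golf, alpha, foxtrot]
Final RIGHT: [echo, foxtrot, charlie, delta, alpha, bravo, alpha, india]
i=0: L=echo R=echo -> agree -> echo
i=1: L=foxtrot R=foxtrot -> agree -> foxtrot
i=2: L=hotel, R=charlie=BASE -> take LEFT -> hotel
i=3: L=delta R=delta -> agree -> delta
i=4: L=alpha R=alpha -> agree -> alpha
i=5: L=golf, R=bravo=BASE -> take LEFT -> golf
i=6: L=alpha R=alpha -> agree -> alpha
i=7: L=foxtrot, R=india=BASE -> take LEFT -> foxtrot
Index 6 -> alpha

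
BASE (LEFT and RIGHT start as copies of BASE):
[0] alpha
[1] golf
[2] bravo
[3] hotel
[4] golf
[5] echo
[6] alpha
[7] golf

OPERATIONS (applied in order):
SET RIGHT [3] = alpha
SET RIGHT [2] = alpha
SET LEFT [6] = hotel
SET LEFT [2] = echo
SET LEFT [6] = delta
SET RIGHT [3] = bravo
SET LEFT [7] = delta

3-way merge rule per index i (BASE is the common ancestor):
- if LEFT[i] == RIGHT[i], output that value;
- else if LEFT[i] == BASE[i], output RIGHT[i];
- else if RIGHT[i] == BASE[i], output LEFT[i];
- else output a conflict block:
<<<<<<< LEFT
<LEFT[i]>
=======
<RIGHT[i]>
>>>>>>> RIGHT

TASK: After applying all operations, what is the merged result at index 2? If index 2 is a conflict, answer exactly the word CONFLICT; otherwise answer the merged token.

Final LEFT:  [alpha, golf, echo, hotel, golf, echo, delta, delta]
Final RIGHT: [alpha, golf, alpha, bravo, golf, echo, alpha, golf]
i=0: L=alpha R=alpha -> agree -> alpha
i=1: L=golf R=golf -> agree -> golf
i=2: BASE=bravo L=echo R=alpha all differ -> CONFLICT
i=3: L=hotel=BASE, R=bravo -> take RIGHT -> bravo
i=4: L=golf R=golf -> agree -> golf
i=5: L=echo R=echo -> agree -> echo
i=6: L=delta, R=alpha=BASE -> take LEFT -> delta
i=7: L=delta, R=golf=BASE -> take LEFT -> delta
Index 2 -> CONFLICT

Answer: CONFLICT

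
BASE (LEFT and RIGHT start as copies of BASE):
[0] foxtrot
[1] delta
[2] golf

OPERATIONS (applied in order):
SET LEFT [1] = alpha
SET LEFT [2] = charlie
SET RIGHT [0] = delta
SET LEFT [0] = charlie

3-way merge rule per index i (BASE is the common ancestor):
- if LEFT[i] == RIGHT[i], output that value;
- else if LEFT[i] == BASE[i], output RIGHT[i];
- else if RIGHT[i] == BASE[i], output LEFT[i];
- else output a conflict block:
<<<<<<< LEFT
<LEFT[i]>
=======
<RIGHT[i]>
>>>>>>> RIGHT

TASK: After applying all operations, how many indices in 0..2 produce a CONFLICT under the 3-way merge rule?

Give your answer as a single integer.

Answer: 1

Derivation:
Final LEFT:  [charlie, alpha, charlie]
Final RIGHT: [delta, delta, golf]
i=0: BASE=foxtrot L=charlie R=delta all differ -> CONFLICT
i=1: L=alpha, R=delta=BASE -> take LEFT -> alpha
i=2: L=charlie, R=golf=BASE -> take LEFT -> charlie
Conflict count: 1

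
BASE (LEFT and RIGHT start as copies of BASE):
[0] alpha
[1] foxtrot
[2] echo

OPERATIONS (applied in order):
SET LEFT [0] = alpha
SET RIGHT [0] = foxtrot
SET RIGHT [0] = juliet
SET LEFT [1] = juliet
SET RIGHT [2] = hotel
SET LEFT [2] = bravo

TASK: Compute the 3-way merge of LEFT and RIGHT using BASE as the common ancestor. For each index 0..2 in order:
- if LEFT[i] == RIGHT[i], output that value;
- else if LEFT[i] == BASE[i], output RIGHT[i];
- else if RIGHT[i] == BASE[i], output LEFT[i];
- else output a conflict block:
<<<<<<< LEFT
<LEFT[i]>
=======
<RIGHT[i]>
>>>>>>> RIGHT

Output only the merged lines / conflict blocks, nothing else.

Final LEFT:  [alpha, juliet, bravo]
Final RIGHT: [juliet, foxtrot, hotel]
i=0: L=alpha=BASE, R=juliet -> take RIGHT -> juliet
i=1: L=juliet, R=foxtrot=BASE -> take LEFT -> juliet
i=2: BASE=echo L=bravo R=hotel all differ -> CONFLICT

Answer: juliet
juliet
<<<<<<< LEFT
bravo
=======
hotel
>>>>>>> RIGHT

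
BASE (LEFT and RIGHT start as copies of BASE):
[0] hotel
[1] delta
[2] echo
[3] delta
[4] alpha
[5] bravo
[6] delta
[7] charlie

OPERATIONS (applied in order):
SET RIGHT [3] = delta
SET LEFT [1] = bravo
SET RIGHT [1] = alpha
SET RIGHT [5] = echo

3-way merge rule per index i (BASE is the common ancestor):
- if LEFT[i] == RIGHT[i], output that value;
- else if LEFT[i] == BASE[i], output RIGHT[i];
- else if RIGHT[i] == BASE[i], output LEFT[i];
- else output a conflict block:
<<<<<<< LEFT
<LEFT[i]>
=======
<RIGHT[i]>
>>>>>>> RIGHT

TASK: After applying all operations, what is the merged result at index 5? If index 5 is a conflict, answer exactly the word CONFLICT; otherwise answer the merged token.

Final LEFT:  [hotel, bravo, echo, delta, alpha, bravo, delta, charlie]
Final RIGHT: [hotel, alpha, echo, delta, alpha, echo, delta, charlie]
i=0: L=hotel R=hotel -> agree -> hotel
i=1: BASE=delta L=bravo R=alpha all differ -> CONFLICT
i=2: L=echo R=echo -> agree -> echo
i=3: L=delta R=delta -> agree -> delta
i=4: L=alpha R=alpha -> agree -> alpha
i=5: L=bravo=BASE, R=echo -> take RIGHT -> echo
i=6: L=delta R=delta -> agree -> delta
i=7: L=charlie R=charlie -> agree -> charlie
Index 5 -> echo

Answer: echo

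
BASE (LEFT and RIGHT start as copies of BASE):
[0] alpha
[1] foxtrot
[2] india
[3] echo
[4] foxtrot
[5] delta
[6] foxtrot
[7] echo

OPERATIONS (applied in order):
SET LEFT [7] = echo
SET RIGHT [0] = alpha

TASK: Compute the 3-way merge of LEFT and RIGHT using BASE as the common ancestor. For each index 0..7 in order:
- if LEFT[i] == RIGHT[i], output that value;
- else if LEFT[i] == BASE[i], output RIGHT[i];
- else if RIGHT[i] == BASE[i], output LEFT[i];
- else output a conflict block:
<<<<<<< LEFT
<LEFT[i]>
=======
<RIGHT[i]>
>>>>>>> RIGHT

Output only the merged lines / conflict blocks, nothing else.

Final LEFT:  [alpha, foxtrot, india, echo, foxtrot, delta, foxtrot, echo]
Final RIGHT: [alpha, foxtrot, india, echo, foxtrot, delta, foxtrot, echo]
i=0: L=alpha R=alpha -> agree -> alpha
i=1: L=foxtrot R=foxtrot -> agree -> foxtrot
i=2: L=india R=india -> agree -> india
i=3: L=echo R=echo -> agree -> echo
i=4: L=foxtrot R=foxtrot -> agree -> foxtrot
i=5: L=delta R=delta -> agree -> delta
i=6: L=foxtrot R=foxtrot -> agree -> foxtrot
i=7: L=echo R=echo -> agree -> echo

Answer: alpha
foxtrot
india
echo
foxtrot
delta
foxtrot
echo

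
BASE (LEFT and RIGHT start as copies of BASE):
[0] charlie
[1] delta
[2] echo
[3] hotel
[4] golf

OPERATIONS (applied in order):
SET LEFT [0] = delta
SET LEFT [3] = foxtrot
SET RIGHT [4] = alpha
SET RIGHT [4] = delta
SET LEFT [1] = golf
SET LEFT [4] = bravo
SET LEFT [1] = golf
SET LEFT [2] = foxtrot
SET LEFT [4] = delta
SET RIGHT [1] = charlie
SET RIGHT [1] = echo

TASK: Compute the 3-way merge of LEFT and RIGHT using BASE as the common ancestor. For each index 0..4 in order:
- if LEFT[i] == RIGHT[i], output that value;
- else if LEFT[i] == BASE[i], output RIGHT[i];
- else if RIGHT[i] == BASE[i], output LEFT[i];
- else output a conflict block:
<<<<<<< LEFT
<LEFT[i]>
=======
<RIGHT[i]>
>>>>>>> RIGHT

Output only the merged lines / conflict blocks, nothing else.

Answer: delta
<<<<<<< LEFT
golf
=======
echo
>>>>>>> RIGHT
foxtrot
foxtrot
delta

Derivation:
Final LEFT:  [delta, golf, foxtrot, foxtrot, delta]
Final RIGHT: [charlie, echo, echo, hotel, delta]
i=0: L=delta, R=charlie=BASE -> take LEFT -> delta
i=1: BASE=delta L=golf R=echo all differ -> CONFLICT
i=2: L=foxtrot, R=echo=BASE -> take LEFT -> foxtrot
i=3: L=foxtrot, R=hotel=BASE -> take LEFT -> foxtrot
i=4: L=delta R=delta -> agree -> delta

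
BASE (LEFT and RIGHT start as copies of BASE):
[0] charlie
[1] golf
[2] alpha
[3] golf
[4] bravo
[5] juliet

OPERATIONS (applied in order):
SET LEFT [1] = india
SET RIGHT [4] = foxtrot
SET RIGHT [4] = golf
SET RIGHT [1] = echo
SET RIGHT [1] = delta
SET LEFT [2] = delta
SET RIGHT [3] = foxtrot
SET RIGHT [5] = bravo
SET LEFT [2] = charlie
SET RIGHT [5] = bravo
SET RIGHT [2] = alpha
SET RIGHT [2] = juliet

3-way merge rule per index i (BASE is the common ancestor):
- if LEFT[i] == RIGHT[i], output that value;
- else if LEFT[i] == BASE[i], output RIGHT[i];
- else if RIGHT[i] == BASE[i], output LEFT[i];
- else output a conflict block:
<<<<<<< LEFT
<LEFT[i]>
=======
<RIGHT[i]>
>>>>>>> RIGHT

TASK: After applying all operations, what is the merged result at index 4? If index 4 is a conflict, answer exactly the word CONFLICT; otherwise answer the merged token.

Final LEFT:  [charlie, india, charlie, golf, bravo, juliet]
Final RIGHT: [charlie, delta, juliet, foxtrot, golf, bravo]
i=0: L=charlie R=charlie -> agree -> charlie
i=1: BASE=golf L=india R=delta all differ -> CONFLICT
i=2: BASE=alpha L=charlie R=juliet all differ -> CONFLICT
i=3: L=golf=BASE, R=foxtrot -> take RIGHT -> foxtrot
i=4: L=bravo=BASE, R=golf -> take RIGHT -> golf
i=5: L=juliet=BASE, R=bravo -> take RIGHT -> bravo
Index 4 -> golf

Answer: golf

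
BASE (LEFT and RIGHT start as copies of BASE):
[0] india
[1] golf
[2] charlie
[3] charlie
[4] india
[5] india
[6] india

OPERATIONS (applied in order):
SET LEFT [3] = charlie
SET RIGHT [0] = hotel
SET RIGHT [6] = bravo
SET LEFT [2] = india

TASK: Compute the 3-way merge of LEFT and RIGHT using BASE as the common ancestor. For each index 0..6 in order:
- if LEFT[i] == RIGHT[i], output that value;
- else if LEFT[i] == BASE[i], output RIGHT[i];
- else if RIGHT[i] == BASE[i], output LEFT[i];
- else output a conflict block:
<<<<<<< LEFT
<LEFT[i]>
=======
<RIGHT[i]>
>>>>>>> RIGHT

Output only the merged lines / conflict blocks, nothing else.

Answer: hotel
golf
india
charlie
india
india
bravo

Derivation:
Final LEFT:  [india, golf, india, charlie, india, india, india]
Final RIGHT: [hotel, golf, charlie, charlie, india, india, bravo]
i=0: L=india=BASE, R=hotel -> take RIGHT -> hotel
i=1: L=golf R=golf -> agree -> golf
i=2: L=india, R=charlie=BASE -> take LEFT -> india
i=3: L=charlie R=charlie -> agree -> charlie
i=4: L=india R=india -> agree -> india
i=5: L=india R=india -> agree -> india
i=6: L=india=BASE, R=bravo -> take RIGHT -> bravo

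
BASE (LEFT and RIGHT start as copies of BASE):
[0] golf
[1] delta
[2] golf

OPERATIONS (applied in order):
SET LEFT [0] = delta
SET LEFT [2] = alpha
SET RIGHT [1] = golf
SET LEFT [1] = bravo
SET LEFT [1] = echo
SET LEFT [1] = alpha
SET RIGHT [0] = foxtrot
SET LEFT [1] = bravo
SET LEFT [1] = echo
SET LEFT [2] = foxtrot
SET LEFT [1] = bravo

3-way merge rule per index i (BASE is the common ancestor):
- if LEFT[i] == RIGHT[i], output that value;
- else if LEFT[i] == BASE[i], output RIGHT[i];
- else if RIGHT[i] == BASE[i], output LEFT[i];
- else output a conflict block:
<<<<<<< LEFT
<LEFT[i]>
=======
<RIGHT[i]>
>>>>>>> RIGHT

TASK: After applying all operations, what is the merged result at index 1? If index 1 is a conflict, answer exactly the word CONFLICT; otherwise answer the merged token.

Final LEFT:  [delta, bravo, foxtrot]
Final RIGHT: [foxtrot, golf, golf]
i=0: BASE=golf L=delta R=foxtrot all differ -> CONFLICT
i=1: BASE=delta L=bravo R=golf all differ -> CONFLICT
i=2: L=foxtrot, R=golf=BASE -> take LEFT -> foxtrot
Index 1 -> CONFLICT

Answer: CONFLICT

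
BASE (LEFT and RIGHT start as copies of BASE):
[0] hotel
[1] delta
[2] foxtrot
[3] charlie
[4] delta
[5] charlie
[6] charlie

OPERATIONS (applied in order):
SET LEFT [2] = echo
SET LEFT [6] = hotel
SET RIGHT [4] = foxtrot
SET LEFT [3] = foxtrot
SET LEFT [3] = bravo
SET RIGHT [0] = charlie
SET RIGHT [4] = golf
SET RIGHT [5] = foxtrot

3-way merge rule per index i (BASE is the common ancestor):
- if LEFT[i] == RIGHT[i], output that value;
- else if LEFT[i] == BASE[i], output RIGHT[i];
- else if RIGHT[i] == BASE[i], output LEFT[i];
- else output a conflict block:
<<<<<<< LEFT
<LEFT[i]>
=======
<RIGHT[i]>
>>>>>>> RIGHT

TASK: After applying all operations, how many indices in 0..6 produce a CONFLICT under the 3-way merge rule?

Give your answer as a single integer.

Final LEFT:  [hotel, delta, echo, bravo, delta, charlie, hotel]
Final RIGHT: [charlie, delta, foxtrot, charlie, golf, foxtrot, charlie]
i=0: L=hotel=BASE, R=charlie -> take RIGHT -> charlie
i=1: L=delta R=delta -> agree -> delta
i=2: L=echo, R=foxtrot=BASE -> take LEFT -> echo
i=3: L=bravo, R=charlie=BASE -> take LEFT -> bravo
i=4: L=delta=BASE, R=golf -> take RIGHT -> golf
i=5: L=charlie=BASE, R=foxtrot -> take RIGHT -> foxtrot
i=6: L=hotel, R=charlie=BASE -> take LEFT -> hotel
Conflict count: 0

Answer: 0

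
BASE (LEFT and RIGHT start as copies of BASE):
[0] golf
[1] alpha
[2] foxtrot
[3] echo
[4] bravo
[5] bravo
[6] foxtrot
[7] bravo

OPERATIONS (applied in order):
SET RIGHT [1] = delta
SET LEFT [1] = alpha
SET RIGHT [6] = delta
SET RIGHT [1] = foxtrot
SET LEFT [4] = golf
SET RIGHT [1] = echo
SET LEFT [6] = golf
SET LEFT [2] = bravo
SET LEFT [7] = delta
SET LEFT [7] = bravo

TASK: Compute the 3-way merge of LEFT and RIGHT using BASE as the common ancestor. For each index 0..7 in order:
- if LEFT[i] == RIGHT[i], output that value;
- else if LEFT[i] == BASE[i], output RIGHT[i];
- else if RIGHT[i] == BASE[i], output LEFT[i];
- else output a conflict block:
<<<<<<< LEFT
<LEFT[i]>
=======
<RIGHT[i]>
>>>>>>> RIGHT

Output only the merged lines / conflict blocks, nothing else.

Answer: golf
echo
bravo
echo
golf
bravo
<<<<<<< LEFT
golf
=======
delta
>>>>>>> RIGHT
bravo

Derivation:
Final LEFT:  [golf, alpha, bravo, echo, golf, bravo, golf, bravo]
Final RIGHT: [golf, echo, foxtrot, echo, bravo, bravo, delta, bravo]
i=0: L=golf R=golf -> agree -> golf
i=1: L=alpha=BASE, R=echo -> take RIGHT -> echo
i=2: L=bravo, R=foxtrot=BASE -> take LEFT -> bravo
i=3: L=echo R=echo -> agree -> echo
i=4: L=golf, R=bravo=BASE -> take LEFT -> golf
i=5: L=bravo R=bravo -> agree -> bravo
i=6: BASE=foxtrot L=golf R=delta all differ -> CONFLICT
i=7: L=bravo R=bravo -> agree -> bravo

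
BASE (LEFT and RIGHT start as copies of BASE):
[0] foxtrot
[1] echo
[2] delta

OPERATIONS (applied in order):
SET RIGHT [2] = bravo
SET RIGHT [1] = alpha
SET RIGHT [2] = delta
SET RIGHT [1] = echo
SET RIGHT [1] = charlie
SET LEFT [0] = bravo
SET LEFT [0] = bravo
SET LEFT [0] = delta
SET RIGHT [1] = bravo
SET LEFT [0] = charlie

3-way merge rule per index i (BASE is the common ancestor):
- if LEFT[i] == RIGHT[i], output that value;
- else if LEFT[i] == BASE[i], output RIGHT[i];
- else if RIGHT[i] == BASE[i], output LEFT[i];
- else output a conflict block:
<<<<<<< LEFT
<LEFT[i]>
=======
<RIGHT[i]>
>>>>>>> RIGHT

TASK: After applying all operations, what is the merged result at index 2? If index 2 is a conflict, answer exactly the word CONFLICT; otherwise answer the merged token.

Final LEFT:  [charlie, echo, delta]
Final RIGHT: [foxtrot, bravo, delta]
i=0: L=charlie, R=foxtrot=BASE -> take LEFT -> charlie
i=1: L=echo=BASE, R=bravo -> take RIGHT -> bravo
i=2: L=delta R=delta -> agree -> delta
Index 2 -> delta

Answer: delta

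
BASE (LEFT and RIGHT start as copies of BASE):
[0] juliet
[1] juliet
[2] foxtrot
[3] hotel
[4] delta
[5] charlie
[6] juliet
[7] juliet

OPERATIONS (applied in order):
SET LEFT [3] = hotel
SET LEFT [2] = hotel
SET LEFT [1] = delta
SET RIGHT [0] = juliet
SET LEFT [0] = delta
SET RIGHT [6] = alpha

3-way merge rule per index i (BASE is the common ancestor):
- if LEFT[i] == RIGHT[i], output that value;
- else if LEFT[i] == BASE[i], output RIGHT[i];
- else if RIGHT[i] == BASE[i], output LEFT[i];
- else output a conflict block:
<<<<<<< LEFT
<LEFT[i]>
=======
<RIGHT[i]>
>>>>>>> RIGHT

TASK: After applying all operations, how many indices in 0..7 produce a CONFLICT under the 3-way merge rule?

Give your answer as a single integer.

Final LEFT:  [delta, delta, hotel, hotel, delta, charlie, juliet, juliet]
Final RIGHT: [juliet, juliet, foxtrot, hotel, delta, charlie, alpha, juliet]
i=0: L=delta, R=juliet=BASE -> take LEFT -> delta
i=1: L=delta, R=juliet=BASE -> take LEFT -> delta
i=2: L=hotel, R=foxtrot=BASE -> take LEFT -> hotel
i=3: L=hotel R=hotel -> agree -> hotel
i=4: L=delta R=delta -> agree -> delta
i=5: L=charlie R=charlie -> agree -> charlie
i=6: L=juliet=BASE, R=alpha -> take RIGHT -> alpha
i=7: L=juliet R=juliet -> agree -> juliet
Conflict count: 0

Answer: 0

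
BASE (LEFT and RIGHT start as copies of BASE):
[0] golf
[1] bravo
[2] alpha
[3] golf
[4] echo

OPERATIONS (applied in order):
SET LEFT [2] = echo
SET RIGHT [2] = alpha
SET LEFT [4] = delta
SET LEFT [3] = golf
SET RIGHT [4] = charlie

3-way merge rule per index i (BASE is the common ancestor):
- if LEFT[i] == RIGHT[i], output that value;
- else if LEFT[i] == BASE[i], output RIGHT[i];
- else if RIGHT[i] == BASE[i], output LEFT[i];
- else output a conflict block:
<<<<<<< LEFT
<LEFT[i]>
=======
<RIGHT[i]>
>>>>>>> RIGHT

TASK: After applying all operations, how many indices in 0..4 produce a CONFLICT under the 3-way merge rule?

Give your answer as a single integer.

Answer: 1

Derivation:
Final LEFT:  [golf, bravo, echo, golf, delta]
Final RIGHT: [golf, bravo, alpha, golf, charlie]
i=0: L=golf R=golf -> agree -> golf
i=1: L=bravo R=bravo -> agree -> bravo
i=2: L=echo, R=alpha=BASE -> take LEFT -> echo
i=3: L=golf R=golf -> agree -> golf
i=4: BASE=echo L=delta R=charlie all differ -> CONFLICT
Conflict count: 1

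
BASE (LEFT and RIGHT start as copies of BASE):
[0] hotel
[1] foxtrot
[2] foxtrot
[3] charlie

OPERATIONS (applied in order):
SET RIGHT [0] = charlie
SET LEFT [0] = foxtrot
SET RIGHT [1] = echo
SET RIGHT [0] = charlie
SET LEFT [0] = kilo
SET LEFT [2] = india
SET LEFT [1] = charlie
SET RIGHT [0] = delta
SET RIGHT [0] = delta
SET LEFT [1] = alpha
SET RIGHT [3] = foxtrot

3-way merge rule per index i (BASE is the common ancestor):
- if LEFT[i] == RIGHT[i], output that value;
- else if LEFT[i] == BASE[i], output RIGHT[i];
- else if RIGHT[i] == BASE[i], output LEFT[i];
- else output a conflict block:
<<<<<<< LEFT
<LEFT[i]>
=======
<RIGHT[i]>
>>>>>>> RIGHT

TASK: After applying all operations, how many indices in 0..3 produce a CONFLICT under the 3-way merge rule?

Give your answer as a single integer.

Final LEFT:  [kilo, alpha, india, charlie]
Final RIGHT: [delta, echo, foxtrot, foxtrot]
i=0: BASE=hotel L=kilo R=delta all differ -> CONFLICT
i=1: BASE=foxtrot L=alpha R=echo all differ -> CONFLICT
i=2: L=india, R=foxtrot=BASE -> take LEFT -> india
i=3: L=charlie=BASE, R=foxtrot -> take RIGHT -> foxtrot
Conflict count: 2

Answer: 2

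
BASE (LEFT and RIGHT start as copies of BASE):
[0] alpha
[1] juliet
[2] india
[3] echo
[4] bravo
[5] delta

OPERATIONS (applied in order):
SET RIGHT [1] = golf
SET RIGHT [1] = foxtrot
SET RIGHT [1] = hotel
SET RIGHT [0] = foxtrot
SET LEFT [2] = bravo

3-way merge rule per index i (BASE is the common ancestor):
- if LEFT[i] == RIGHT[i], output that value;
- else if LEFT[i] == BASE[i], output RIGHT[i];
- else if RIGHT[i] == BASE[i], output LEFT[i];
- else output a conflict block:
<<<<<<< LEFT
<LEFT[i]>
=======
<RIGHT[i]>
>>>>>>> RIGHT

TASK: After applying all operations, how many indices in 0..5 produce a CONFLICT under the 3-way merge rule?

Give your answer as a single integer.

Final LEFT:  [alpha, juliet, bravo, echo, bravo, delta]
Final RIGHT: [foxtrot, hotel, india, echo, bravo, delta]
i=0: L=alpha=BASE, R=foxtrot -> take RIGHT -> foxtrot
i=1: L=juliet=BASE, R=hotel -> take RIGHT -> hotel
i=2: L=bravo, R=india=BASE -> take LEFT -> bravo
i=3: L=echo R=echo -> agree -> echo
i=4: L=bravo R=bravo -> agree -> bravo
i=5: L=delta R=delta -> agree -> delta
Conflict count: 0

Answer: 0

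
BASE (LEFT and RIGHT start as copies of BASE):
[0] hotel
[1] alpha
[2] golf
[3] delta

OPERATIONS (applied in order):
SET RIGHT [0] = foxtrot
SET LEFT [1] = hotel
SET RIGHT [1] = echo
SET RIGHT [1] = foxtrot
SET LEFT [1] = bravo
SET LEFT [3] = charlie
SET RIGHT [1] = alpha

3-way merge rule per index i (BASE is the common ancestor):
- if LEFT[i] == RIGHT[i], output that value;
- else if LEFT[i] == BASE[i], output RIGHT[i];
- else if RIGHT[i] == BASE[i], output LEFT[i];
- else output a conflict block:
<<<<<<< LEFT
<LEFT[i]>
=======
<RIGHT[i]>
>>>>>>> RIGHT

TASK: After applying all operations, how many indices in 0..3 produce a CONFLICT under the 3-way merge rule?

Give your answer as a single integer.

Final LEFT:  [hotel, bravo, golf, charlie]
Final RIGHT: [foxtrot, alpha, golf, delta]
i=0: L=hotel=BASE, R=foxtrot -> take RIGHT -> foxtrot
i=1: L=bravo, R=alpha=BASE -> take LEFT -> bravo
i=2: L=golf R=golf -> agree -> golf
i=3: L=charlie, R=delta=BASE -> take LEFT -> charlie
Conflict count: 0

Answer: 0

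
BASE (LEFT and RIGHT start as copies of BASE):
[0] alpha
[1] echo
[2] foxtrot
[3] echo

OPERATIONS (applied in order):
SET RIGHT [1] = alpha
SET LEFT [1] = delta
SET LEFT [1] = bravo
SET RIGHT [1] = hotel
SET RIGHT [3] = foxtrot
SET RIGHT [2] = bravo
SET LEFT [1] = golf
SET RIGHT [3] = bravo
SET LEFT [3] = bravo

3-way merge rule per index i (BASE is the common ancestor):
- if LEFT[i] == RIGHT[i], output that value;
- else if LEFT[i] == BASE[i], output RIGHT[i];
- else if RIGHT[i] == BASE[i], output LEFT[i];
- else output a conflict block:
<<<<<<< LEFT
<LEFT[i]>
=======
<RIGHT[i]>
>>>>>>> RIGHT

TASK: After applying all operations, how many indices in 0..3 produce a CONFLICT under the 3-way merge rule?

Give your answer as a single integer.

Answer: 1

Derivation:
Final LEFT:  [alpha, golf, foxtrot, bravo]
Final RIGHT: [alpha, hotel, bravo, bravo]
i=0: L=alpha R=alpha -> agree -> alpha
i=1: BASE=echo L=golf R=hotel all differ -> CONFLICT
i=2: L=foxtrot=BASE, R=bravo -> take RIGHT -> bravo
i=3: L=bravo R=bravo -> agree -> bravo
Conflict count: 1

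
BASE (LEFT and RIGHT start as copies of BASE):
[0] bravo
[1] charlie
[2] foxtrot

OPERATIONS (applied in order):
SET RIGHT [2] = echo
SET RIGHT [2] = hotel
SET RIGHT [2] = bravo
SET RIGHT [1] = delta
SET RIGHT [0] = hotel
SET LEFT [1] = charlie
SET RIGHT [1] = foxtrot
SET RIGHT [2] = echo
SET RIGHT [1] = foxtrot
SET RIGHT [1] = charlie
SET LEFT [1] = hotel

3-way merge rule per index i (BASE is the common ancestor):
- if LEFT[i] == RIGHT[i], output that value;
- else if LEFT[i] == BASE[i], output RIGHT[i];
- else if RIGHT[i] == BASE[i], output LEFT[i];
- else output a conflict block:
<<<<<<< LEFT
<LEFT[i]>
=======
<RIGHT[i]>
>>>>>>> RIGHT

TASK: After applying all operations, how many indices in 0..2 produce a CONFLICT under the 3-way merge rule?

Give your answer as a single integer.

Final LEFT:  [bravo, hotel, foxtrot]
Final RIGHT: [hotel, charlie, echo]
i=0: L=bravo=BASE, R=hotel -> take RIGHT -> hotel
i=1: L=hotel, R=charlie=BASE -> take LEFT -> hotel
i=2: L=foxtrot=BASE, R=echo -> take RIGHT -> echo
Conflict count: 0

Answer: 0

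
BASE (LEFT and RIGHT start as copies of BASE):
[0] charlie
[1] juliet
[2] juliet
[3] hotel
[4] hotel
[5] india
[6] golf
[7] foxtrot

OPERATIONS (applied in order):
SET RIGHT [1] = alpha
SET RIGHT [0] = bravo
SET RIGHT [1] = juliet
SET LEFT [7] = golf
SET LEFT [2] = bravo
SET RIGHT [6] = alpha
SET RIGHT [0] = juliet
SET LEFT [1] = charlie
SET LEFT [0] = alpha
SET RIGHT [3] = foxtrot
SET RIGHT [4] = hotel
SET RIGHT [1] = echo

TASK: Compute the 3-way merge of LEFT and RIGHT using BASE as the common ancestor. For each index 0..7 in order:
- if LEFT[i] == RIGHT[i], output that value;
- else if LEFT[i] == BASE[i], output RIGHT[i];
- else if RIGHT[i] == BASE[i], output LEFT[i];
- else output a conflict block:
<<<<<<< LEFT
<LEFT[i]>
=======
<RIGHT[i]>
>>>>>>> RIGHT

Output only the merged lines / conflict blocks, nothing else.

Answer: <<<<<<< LEFT
alpha
=======
juliet
>>>>>>> RIGHT
<<<<<<< LEFT
charlie
=======
echo
>>>>>>> RIGHT
bravo
foxtrot
hotel
india
alpha
golf

Derivation:
Final LEFT:  [alpha, charlie, bravo, hotel, hotel, india, golf, golf]
Final RIGHT: [juliet, echo, juliet, foxtrot, hotel, india, alpha, foxtrot]
i=0: BASE=charlie L=alpha R=juliet all differ -> CONFLICT
i=1: BASE=juliet L=charlie R=echo all differ -> CONFLICT
i=2: L=bravo, R=juliet=BASE -> take LEFT -> bravo
i=3: L=hotel=BASE, R=foxtrot -> take RIGHT -> foxtrot
i=4: L=hotel R=hotel -> agree -> hotel
i=5: L=india R=india -> agree -> india
i=6: L=golf=BASE, R=alpha -> take RIGHT -> alpha
i=7: L=golf, R=foxtrot=BASE -> take LEFT -> golf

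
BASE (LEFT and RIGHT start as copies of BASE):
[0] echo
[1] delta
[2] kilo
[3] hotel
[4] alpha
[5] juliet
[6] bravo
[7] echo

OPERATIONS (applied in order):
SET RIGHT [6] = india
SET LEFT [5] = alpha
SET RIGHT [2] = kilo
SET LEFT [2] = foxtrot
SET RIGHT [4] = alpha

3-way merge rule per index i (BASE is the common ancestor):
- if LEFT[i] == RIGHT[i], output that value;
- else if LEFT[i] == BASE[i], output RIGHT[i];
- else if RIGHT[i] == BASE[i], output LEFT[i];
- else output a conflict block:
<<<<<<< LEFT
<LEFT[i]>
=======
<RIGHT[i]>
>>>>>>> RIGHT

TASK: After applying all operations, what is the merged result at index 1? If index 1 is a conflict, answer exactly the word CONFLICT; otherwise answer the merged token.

Final LEFT:  [echo, delta, foxtrot, hotel, alpha, alpha, bravo, echo]
Final RIGHT: [echo, delta, kilo, hotel, alpha, juliet, india, echo]
i=0: L=echo R=echo -> agree -> echo
i=1: L=delta R=delta -> agree -> delta
i=2: L=foxtrot, R=kilo=BASE -> take LEFT -> foxtrot
i=3: L=hotel R=hotel -> agree -> hotel
i=4: L=alpha R=alpha -> agree -> alpha
i=5: L=alpha, R=juliet=BASE -> take LEFT -> alpha
i=6: L=bravo=BASE, R=india -> take RIGHT -> india
i=7: L=echo R=echo -> agree -> echo
Index 1 -> delta

Answer: delta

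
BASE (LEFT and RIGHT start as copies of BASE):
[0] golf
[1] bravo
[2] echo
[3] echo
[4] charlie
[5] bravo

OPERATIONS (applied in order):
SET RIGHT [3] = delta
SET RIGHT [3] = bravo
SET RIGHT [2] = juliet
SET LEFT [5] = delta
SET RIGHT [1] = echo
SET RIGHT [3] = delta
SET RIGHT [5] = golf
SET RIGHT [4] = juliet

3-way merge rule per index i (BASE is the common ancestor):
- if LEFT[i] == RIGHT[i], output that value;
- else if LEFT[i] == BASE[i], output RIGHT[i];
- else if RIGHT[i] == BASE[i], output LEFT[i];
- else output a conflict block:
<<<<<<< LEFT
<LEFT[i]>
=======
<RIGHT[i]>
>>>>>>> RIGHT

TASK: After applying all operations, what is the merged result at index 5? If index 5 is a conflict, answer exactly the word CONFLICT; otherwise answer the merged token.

Answer: CONFLICT

Derivation:
Final LEFT:  [golf, bravo, echo, echo, charlie, delta]
Final RIGHT: [golf, echo, juliet, delta, juliet, golf]
i=0: L=golf R=golf -> agree -> golf
i=1: L=bravo=BASE, R=echo -> take RIGHT -> echo
i=2: L=echo=BASE, R=juliet -> take RIGHT -> juliet
i=3: L=echo=BASE, R=delta -> take RIGHT -> delta
i=4: L=charlie=BASE, R=juliet -> take RIGHT -> juliet
i=5: BASE=bravo L=delta R=golf all differ -> CONFLICT
Index 5 -> CONFLICT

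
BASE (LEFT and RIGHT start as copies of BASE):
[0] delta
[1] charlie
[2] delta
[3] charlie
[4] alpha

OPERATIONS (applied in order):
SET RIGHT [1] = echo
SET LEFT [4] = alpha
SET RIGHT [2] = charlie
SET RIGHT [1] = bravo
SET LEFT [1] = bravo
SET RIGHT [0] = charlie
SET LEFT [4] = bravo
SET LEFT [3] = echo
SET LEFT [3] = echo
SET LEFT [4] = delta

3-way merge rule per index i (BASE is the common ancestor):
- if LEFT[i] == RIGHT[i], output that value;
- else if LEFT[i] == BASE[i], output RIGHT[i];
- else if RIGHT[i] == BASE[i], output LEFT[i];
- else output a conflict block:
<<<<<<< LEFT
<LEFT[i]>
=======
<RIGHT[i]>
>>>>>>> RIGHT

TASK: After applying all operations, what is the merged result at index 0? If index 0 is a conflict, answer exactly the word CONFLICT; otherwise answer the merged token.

Answer: charlie

Derivation:
Final LEFT:  [delta, bravo, delta, echo, delta]
Final RIGHT: [charlie, bravo, charlie, charlie, alpha]
i=0: L=delta=BASE, R=charlie -> take RIGHT -> charlie
i=1: L=bravo R=bravo -> agree -> bravo
i=2: L=delta=BASE, R=charlie -> take RIGHT -> charlie
i=3: L=echo, R=charlie=BASE -> take LEFT -> echo
i=4: L=delta, R=alpha=BASE -> take LEFT -> delta
Index 0 -> charlie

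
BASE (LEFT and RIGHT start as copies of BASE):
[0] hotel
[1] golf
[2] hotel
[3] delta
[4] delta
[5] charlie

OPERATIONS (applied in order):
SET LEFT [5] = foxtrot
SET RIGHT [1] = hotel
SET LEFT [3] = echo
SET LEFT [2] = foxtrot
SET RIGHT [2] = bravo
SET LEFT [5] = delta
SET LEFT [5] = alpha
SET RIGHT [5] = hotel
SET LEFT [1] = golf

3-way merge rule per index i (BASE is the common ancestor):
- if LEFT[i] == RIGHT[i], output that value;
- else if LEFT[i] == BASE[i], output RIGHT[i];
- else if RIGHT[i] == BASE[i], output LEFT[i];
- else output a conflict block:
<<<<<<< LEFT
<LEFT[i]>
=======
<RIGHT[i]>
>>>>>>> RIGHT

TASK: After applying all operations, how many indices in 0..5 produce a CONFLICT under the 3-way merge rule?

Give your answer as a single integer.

Answer: 2

Derivation:
Final LEFT:  [hotel, golf, foxtrot, echo, delta, alpha]
Final RIGHT: [hotel, hotel, bravo, delta, delta, hotel]
i=0: L=hotel R=hotel -> agree -> hotel
i=1: L=golf=BASE, R=hotel -> take RIGHT -> hotel
i=2: BASE=hotel L=foxtrot R=bravo all differ -> CONFLICT
i=3: L=echo, R=delta=BASE -> take LEFT -> echo
i=4: L=delta R=delta -> agree -> delta
i=5: BASE=charlie L=alpha R=hotel all differ -> CONFLICT
Conflict count: 2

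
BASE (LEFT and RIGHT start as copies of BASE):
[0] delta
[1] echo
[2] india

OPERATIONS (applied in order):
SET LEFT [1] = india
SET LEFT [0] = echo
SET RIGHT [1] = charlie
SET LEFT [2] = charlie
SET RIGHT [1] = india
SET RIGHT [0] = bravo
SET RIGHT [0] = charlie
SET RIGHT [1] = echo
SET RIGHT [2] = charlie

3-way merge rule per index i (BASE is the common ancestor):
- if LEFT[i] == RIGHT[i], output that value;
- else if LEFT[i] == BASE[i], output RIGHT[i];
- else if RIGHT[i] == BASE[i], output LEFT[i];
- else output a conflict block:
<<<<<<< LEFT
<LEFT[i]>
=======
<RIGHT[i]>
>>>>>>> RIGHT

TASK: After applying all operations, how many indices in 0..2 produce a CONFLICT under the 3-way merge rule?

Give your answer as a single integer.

Final LEFT:  [echo, india, charlie]
Final RIGHT: [charlie, echo, charlie]
i=0: BASE=delta L=echo R=charlie all differ -> CONFLICT
i=1: L=india, R=echo=BASE -> take LEFT -> india
i=2: L=charlie R=charlie -> agree -> charlie
Conflict count: 1

Answer: 1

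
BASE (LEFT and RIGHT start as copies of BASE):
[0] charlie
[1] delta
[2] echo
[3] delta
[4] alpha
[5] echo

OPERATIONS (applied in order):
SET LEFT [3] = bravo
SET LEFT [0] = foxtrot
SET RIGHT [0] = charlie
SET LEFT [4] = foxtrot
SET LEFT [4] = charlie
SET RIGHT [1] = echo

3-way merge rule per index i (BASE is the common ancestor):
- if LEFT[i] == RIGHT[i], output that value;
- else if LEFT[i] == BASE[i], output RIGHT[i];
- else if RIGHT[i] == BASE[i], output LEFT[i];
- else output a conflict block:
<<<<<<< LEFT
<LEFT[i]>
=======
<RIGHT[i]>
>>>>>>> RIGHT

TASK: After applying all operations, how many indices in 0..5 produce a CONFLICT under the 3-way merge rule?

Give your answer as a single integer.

Final LEFT:  [foxtrot, delta, echo, bravo, charlie, echo]
Final RIGHT: [charlie, echo, echo, delta, alpha, echo]
i=0: L=foxtrot, R=charlie=BASE -> take LEFT -> foxtrot
i=1: L=delta=BASE, R=echo -> take RIGHT -> echo
i=2: L=echo R=echo -> agree -> echo
i=3: L=bravo, R=delta=BASE -> take LEFT -> bravo
i=4: L=charlie, R=alpha=BASE -> take LEFT -> charlie
i=5: L=echo R=echo -> agree -> echo
Conflict count: 0

Answer: 0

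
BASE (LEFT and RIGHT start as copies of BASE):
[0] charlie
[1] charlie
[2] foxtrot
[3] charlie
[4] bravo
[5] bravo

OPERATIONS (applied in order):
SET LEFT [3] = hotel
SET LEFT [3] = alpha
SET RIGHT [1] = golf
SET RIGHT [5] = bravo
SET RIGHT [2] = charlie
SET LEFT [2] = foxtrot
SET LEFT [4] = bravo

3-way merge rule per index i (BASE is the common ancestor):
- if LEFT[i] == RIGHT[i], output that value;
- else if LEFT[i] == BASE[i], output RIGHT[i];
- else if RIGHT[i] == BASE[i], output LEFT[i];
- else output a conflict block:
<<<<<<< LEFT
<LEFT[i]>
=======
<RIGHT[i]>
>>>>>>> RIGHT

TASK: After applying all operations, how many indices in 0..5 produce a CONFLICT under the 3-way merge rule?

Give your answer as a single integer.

Answer: 0

Derivation:
Final LEFT:  [charlie, charlie, foxtrot, alpha, bravo, bravo]
Final RIGHT: [charlie, golf, charlie, charlie, bravo, bravo]
i=0: L=charlie R=charlie -> agree -> charlie
i=1: L=charlie=BASE, R=golf -> take RIGHT -> golf
i=2: L=foxtrot=BASE, R=charlie -> take RIGHT -> charlie
i=3: L=alpha, R=charlie=BASE -> take LEFT -> alpha
i=4: L=bravo R=bravo -> agree -> bravo
i=5: L=bravo R=bravo -> agree -> bravo
Conflict count: 0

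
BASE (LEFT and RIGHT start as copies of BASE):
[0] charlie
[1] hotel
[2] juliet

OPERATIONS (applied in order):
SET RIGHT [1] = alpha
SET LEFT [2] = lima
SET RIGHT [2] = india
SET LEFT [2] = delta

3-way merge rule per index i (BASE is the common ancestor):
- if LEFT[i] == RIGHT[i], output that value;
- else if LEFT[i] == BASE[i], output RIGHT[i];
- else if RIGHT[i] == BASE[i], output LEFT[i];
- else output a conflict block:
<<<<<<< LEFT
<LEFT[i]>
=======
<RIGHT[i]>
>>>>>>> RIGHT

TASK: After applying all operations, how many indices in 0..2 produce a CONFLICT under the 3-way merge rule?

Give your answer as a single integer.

Answer: 1

Derivation:
Final LEFT:  [charlie, hotel, delta]
Final RIGHT: [charlie, alpha, india]
i=0: L=charlie R=charlie -> agree -> charlie
i=1: L=hotel=BASE, R=alpha -> take RIGHT -> alpha
i=2: BASE=juliet L=delta R=india all differ -> CONFLICT
Conflict count: 1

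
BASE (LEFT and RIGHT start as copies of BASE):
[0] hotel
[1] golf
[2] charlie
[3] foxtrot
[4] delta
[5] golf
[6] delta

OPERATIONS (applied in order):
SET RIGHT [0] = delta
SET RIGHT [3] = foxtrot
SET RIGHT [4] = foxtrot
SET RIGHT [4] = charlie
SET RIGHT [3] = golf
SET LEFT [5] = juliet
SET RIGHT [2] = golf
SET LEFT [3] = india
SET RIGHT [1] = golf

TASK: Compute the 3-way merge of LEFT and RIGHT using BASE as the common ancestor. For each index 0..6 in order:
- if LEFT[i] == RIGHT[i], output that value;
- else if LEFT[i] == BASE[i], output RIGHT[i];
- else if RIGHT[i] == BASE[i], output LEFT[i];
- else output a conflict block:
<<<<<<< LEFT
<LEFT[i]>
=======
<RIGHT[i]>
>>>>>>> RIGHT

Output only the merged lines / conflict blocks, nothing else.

Answer: delta
golf
golf
<<<<<<< LEFT
india
=======
golf
>>>>>>> RIGHT
charlie
juliet
delta

Derivation:
Final LEFT:  [hotel, golf, charlie, india, delta, juliet, delta]
Final RIGHT: [delta, golf, golf, golf, charlie, golf, delta]
i=0: L=hotel=BASE, R=delta -> take RIGHT -> delta
i=1: L=golf R=golf -> agree -> golf
i=2: L=charlie=BASE, R=golf -> take RIGHT -> golf
i=3: BASE=foxtrot L=india R=golf all differ -> CONFLICT
i=4: L=delta=BASE, R=charlie -> take RIGHT -> charlie
i=5: L=juliet, R=golf=BASE -> take LEFT -> juliet
i=6: L=delta R=delta -> agree -> delta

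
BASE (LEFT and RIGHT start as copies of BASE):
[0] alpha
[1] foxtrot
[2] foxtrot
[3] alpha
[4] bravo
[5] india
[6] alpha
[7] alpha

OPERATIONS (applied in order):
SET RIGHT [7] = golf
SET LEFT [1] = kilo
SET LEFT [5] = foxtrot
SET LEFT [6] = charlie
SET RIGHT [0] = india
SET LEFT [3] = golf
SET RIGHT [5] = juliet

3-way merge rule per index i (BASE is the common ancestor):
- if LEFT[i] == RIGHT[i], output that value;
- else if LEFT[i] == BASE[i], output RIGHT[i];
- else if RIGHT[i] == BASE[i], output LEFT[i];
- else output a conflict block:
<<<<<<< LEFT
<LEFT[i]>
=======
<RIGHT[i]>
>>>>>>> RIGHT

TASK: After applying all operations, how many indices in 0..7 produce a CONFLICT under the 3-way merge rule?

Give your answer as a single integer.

Final LEFT:  [alpha, kilo, foxtrot, golf, bravo, foxtrot, charlie, alpha]
Final RIGHT: [india, foxtrot, foxtrot, alpha, bravo, juliet, alpha, golf]
i=0: L=alpha=BASE, R=india -> take RIGHT -> india
i=1: L=kilo, R=foxtrot=BASE -> take LEFT -> kilo
i=2: L=foxtrot R=foxtrot -> agree -> foxtrot
i=3: L=golf, R=alpha=BASE -> take LEFT -> golf
i=4: L=bravo R=bravo -> agree -> bravo
i=5: BASE=india L=foxtrot R=juliet all differ -> CONFLICT
i=6: L=charlie, R=alpha=BASE -> take LEFT -> charlie
i=7: L=alpha=BASE, R=golf -> take RIGHT -> golf
Conflict count: 1

Answer: 1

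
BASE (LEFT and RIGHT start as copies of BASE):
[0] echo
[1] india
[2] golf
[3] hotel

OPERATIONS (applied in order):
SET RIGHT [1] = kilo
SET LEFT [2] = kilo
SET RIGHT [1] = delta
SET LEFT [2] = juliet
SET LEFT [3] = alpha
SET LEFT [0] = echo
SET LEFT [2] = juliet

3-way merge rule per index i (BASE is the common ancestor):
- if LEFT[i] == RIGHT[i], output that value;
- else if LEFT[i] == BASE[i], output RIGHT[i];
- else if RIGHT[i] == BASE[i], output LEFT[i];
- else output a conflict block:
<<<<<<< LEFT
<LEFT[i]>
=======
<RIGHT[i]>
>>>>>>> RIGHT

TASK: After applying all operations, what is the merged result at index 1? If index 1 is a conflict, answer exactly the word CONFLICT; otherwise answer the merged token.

Final LEFT:  [echo, india, juliet, alpha]
Final RIGHT: [echo, delta, golf, hotel]
i=0: L=echo R=echo -> agree -> echo
i=1: L=india=BASE, R=delta -> take RIGHT -> delta
i=2: L=juliet, R=golf=BASE -> take LEFT -> juliet
i=3: L=alpha, R=hotel=BASE -> take LEFT -> alpha
Index 1 -> delta

Answer: delta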